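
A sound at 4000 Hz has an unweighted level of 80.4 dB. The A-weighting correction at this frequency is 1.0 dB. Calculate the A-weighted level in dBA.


Given values:
  SPL = 80.4 dB
  A-weighting at 4000 Hz = 1.0 dB
Formula: L_A = SPL + A_weight
L_A = 80.4 + (1.0)
L_A = 81.4

81.4 dBA


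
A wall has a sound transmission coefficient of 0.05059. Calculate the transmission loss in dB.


Given values:
  tau = 0.05059
Formula: TL = 10 * log10(1 / tau)
Compute 1 / tau = 1 / 0.05059 = 19.7668
Compute log10(19.7668) = 1.295936
TL = 10 * 1.295936 = 12.96

12.96 dB


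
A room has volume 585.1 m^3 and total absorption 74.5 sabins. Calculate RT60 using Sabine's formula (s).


Given values:
  V = 585.1 m^3
  A = 74.5 sabins
Formula: RT60 = 0.161 * V / A
Numerator: 0.161 * 585.1 = 94.2011
RT60 = 94.2011 / 74.5 = 1.264

1.264 s


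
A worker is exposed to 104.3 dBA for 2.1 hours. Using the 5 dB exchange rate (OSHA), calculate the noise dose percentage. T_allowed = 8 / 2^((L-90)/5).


Given values:
  L = 104.3 dBA, T = 2.1 hours
Formula: T_allowed = 8 / 2^((L - 90) / 5)
Compute exponent: (104.3 - 90) / 5 = 2.86
Compute 2^(2.86) = 7.260153
T_allowed = 8 / 7.260153 = 1.101905 hours
Dose = (T / T_allowed) * 100
Dose = (2.1 / 1.101905) * 100 = 190.58

190.58 %


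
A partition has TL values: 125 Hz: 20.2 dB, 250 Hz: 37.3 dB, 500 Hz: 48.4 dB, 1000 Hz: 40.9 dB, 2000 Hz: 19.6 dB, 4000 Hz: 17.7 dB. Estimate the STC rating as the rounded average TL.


Given TL values at each frequency:
  125 Hz: 20.2 dB
  250 Hz: 37.3 dB
  500 Hz: 48.4 dB
  1000 Hz: 40.9 dB
  2000 Hz: 19.6 dB
  4000 Hz: 17.7 dB
Formula: STC ~ round(average of TL values)
Sum = 20.2 + 37.3 + 48.4 + 40.9 + 19.6 + 17.7 = 184.1
Average = 184.1 / 6 = 30.68
Rounded: 31

31


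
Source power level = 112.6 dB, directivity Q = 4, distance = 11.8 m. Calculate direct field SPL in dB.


Given values:
  Lw = 112.6 dB, Q = 4, r = 11.8 m
Formula: SPL = Lw + 10 * log10(Q / (4 * pi * r^2))
Compute 4 * pi * r^2 = 4 * pi * 11.8^2 = 1749.7414
Compute Q / denom = 4 / 1749.7414 = 0.00228605
Compute 10 * log10(0.00228605) = -26.4091
SPL = 112.6 + (-26.4091) = 86.19

86.19 dB


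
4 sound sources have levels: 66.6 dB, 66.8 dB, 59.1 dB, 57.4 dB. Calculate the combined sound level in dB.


Formula: L_total = 10 * log10( sum(10^(Li/10)) )
  Source 1: 10^(66.6/10) = 4570881.8961
  Source 2: 10^(66.8/10) = 4786300.9232
  Source 3: 10^(59.1/10) = 812830.5162
  Source 4: 10^(57.4/10) = 549540.8739
Sum of linear values = 10719554.2094
L_total = 10 * log10(10719554.2094) = 70.3

70.3 dB


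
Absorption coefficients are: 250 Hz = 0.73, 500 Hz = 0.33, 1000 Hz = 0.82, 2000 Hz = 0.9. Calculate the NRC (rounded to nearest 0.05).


Given values:
  a_250 = 0.73, a_500 = 0.33
  a_1000 = 0.82, a_2000 = 0.9
Formula: NRC = (a250 + a500 + a1000 + a2000) / 4
Sum = 0.73 + 0.33 + 0.82 + 0.9 = 2.78
NRC = 2.78 / 4 = 0.695
Rounded to nearest 0.05: 0.7

0.7


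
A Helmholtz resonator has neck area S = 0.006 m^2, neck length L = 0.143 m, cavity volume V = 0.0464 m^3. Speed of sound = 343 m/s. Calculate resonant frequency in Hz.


Given values:
  S = 0.006 m^2, L = 0.143 m, V = 0.0464 m^3, c = 343 m/s
Formula: f = (c / (2*pi)) * sqrt(S / (V * L))
Compute V * L = 0.0464 * 0.143 = 0.0066352
Compute S / (V * L) = 0.006 / 0.0066352 = 0.9043
Compute sqrt(0.9043) = 0.950947
Compute c / (2*pi) = 343 / 6.283185 = 54.590148
f = 54.590148 * 0.950947 = 51.91

51.91 Hz


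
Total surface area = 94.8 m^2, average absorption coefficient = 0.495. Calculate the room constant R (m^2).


Given values:
  S = 94.8 m^2, alpha = 0.495
Formula: R = S * alpha / (1 - alpha)
Numerator: 94.8 * 0.495 = 46.926
Denominator: 1 - 0.495 = 0.505
R = 46.926 / 0.505 = 92.92

92.92 m^2


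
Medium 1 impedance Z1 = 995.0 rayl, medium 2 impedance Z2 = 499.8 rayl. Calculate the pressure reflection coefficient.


Given values:
  Z1 = 995.0 rayl, Z2 = 499.8 rayl
Formula: R = (Z2 - Z1) / (Z2 + Z1)
Numerator: Z2 - Z1 = 499.8 - 995.0 = -495.2
Denominator: Z2 + Z1 = 499.8 + 995.0 = 1494.8
R = -495.2 / 1494.8 = -0.3313

-0.3313


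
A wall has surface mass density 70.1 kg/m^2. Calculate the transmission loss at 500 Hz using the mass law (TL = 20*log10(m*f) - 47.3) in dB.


Given values:
  m = 70.1 kg/m^2, f = 500 Hz
Formula: TL = 20 * log10(m * f) - 47.3
Compute m * f = 70.1 * 500 = 35050.0
Compute log10(35050.0) = 4.544688
Compute 20 * 4.544688 = 90.8938
TL = 90.8938 - 47.3 = 43.59

43.59 dB


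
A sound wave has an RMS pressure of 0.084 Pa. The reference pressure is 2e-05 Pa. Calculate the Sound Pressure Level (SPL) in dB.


Given values:
  p = 0.084 Pa
  p_ref = 2e-05 Pa
Formula: SPL = 20 * log10(p / p_ref)
Compute ratio: p / p_ref = 0.084 / 2e-05 = 4200
Compute log10: log10(4200) = 3.623249
Multiply: SPL = 20 * 3.623249 = 72.46

72.46 dB


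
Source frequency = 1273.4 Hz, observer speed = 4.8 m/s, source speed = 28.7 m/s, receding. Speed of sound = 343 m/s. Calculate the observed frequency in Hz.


Given values:
  f_s = 1273.4 Hz, v_o = 4.8 m/s, v_s = 28.7 m/s
  Direction: receding
Formula: f_o = f_s * (c - v_o) / (c + v_s)
Numerator: c - v_o = 343 - 4.8 = 338.2
Denominator: c + v_s = 343 + 28.7 = 371.7
f_o = 1273.4 * 338.2 / 371.7 = 1158.63

1158.63 Hz


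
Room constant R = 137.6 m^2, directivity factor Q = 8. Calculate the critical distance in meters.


Given values:
  R = 137.6 m^2, Q = 8
Formula: d_c = 0.141 * sqrt(Q * R)
Compute Q * R = 8 * 137.6 = 1100.8
Compute sqrt(1100.8) = 33.1783
d_c = 0.141 * 33.1783 = 4.678

4.678 m


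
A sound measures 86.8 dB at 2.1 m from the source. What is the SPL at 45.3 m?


Given values:
  SPL1 = 86.8 dB, r1 = 2.1 m, r2 = 45.3 m
Formula: SPL2 = SPL1 - 20 * log10(r2 / r1)
Compute ratio: r2 / r1 = 45.3 / 2.1 = 21.5714
Compute log10: log10(21.5714) = 1.333878
Compute drop: 20 * 1.333878 = 26.6776
SPL2 = 86.8 - 26.6776 = 60.12

60.12 dB


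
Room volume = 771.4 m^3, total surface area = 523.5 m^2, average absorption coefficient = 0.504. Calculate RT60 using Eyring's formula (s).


Given values:
  V = 771.4 m^3, S = 523.5 m^2, alpha = 0.504
Formula: RT60 = 0.161 * V / (-S * ln(1 - alpha))
Compute ln(1 - 0.504) = ln(0.496) = -0.701179
Denominator: -523.5 * -0.701179 = 367.0672
Numerator: 0.161 * 771.4 = 124.1954
RT60 = 124.1954 / 367.0672 = 0.338

0.338 s


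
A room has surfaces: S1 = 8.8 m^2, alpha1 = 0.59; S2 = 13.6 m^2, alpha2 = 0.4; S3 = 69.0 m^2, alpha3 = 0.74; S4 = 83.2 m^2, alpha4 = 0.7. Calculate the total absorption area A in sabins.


Given surfaces:
  Surface 1: 8.8 * 0.59 = 5.192
  Surface 2: 13.6 * 0.4 = 5.44
  Surface 3: 69.0 * 0.74 = 51.06
  Surface 4: 83.2 * 0.7 = 58.24
Formula: A = sum(Si * alpha_i)
A = 5.192 + 5.44 + 51.06 + 58.24
A = 119.93

119.93 sabins


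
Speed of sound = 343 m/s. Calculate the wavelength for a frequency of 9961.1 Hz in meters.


Given values:
  c = 343 m/s, f = 9961.1 Hz
Formula: lambda = c / f
lambda = 343 / 9961.1
lambda = 0.0344

0.0344 m


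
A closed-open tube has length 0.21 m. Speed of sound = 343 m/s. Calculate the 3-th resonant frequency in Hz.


Given values:
  Tube type: closed-open, L = 0.21 m, c = 343 m/s, n = 3
Formula: f_n = (2n - 1) * c / (4 * L)
Compute 2n - 1 = 2*3 - 1 = 5
Compute 4 * L = 4 * 0.21 = 0.84
f = 5 * 343 / 0.84
f = 2041.67

2041.67 Hz


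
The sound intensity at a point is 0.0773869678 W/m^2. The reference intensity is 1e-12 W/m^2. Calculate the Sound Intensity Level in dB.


Given values:
  I = 0.0773869678 W/m^2
  I_ref = 1e-12 W/m^2
Formula: SIL = 10 * log10(I / I_ref)
Compute ratio: I / I_ref = 77386967800
Compute log10: log10(77386967800) = 10.888668
Multiply: SIL = 10 * 10.888668 = 108.89

108.89 dB


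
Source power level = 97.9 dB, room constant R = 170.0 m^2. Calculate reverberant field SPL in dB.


Given values:
  Lw = 97.9 dB, R = 170.0 m^2
Formula: SPL = Lw + 10 * log10(4 / R)
Compute 4 / R = 4 / 170.0 = 0.023529
Compute 10 * log10(0.023529) = -16.284
SPL = 97.9 + (-16.284) = 81.62

81.62 dB


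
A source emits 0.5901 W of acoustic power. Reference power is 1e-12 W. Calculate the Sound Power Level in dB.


Given values:
  W = 0.5901 W
  W_ref = 1e-12 W
Formula: SWL = 10 * log10(W / W_ref)
Compute ratio: W / W_ref = 590100000000
Compute log10: log10(590100000000) = 11.770926
Multiply: SWL = 10 * 11.770926 = 117.71

117.71 dB


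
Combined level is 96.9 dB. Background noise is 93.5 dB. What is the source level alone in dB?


Given values:
  L_total = 96.9 dB, L_bg = 93.5 dB
Formula: L_source = 10 * log10(10^(L_total/10) - 10^(L_bg/10))
Convert to linear:
  10^(96.9/10) = 4897788193.6845
  10^(93.5/10) = 2238721138.5683
Difference: 4897788193.6845 - 2238721138.5683 = 2659067055.1162
L_source = 10 * log10(2659067055.1162) = 94.25

94.25 dB


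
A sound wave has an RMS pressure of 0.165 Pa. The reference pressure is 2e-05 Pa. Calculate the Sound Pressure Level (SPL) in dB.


Given values:
  p = 0.165 Pa
  p_ref = 2e-05 Pa
Formula: SPL = 20 * log10(p / p_ref)
Compute ratio: p / p_ref = 0.165 / 2e-05 = 8250
Compute log10: log10(8250) = 3.916454
Multiply: SPL = 20 * 3.916454 = 78.33

78.33 dB


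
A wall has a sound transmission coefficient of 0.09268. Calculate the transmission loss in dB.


Given values:
  tau = 0.09268
Formula: TL = 10 * log10(1 / tau)
Compute 1 / tau = 1 / 0.09268 = 10.7898
Compute log10(10.7898) = 1.033013
TL = 10 * 1.033013 = 10.33

10.33 dB


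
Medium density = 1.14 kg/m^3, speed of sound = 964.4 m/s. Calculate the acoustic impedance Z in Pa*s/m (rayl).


Given values:
  rho = 1.14 kg/m^3
  c = 964.4 m/s
Formula: Z = rho * c
Z = 1.14 * 964.4
Z = 1099.42

1099.42 rayl


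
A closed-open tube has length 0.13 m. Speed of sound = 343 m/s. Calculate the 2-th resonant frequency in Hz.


Given values:
  Tube type: closed-open, L = 0.13 m, c = 343 m/s, n = 2
Formula: f_n = (2n - 1) * c / (4 * L)
Compute 2n - 1 = 2*2 - 1 = 3
Compute 4 * L = 4 * 0.13 = 0.52
f = 3 * 343 / 0.52
f = 1978.85

1978.85 Hz


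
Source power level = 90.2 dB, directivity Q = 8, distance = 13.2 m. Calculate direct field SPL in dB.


Given values:
  Lw = 90.2 dB, Q = 8, r = 13.2 m
Formula: SPL = Lw + 10 * log10(Q / (4 * pi * r^2))
Compute 4 * pi * r^2 = 4 * pi * 13.2^2 = 2189.5644
Compute Q / denom = 8 / 2189.5644 = 0.00365369
Compute 10 * log10(0.00365369) = -24.3727
SPL = 90.2 + (-24.3727) = 65.83

65.83 dB


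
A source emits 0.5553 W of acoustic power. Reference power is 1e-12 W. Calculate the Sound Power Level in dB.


Given values:
  W = 0.5553 W
  W_ref = 1e-12 W
Formula: SWL = 10 * log10(W / W_ref)
Compute ratio: W / W_ref = 555300000000
Compute log10: log10(555300000000) = 11.744528
Multiply: SWL = 10 * 11.744528 = 117.45

117.45 dB


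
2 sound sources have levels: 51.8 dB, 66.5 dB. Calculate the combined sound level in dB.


Formula: L_total = 10 * log10( sum(10^(Li/10)) )
  Source 1: 10^(51.8/10) = 151356.1248
  Source 2: 10^(66.5/10) = 4466835.9215
Sum of linear values = 4618192.0463
L_total = 10 * log10(4618192.0463) = 66.64

66.64 dB


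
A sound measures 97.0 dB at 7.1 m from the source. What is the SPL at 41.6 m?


Given values:
  SPL1 = 97.0 dB, r1 = 7.1 m, r2 = 41.6 m
Formula: SPL2 = SPL1 - 20 * log10(r2 / r1)
Compute ratio: r2 / r1 = 41.6 / 7.1 = 5.8592
Compute log10: log10(5.8592) = 0.767838
Compute drop: 20 * 0.767838 = 15.3568
SPL2 = 97.0 - 15.3568 = 81.64

81.64 dB


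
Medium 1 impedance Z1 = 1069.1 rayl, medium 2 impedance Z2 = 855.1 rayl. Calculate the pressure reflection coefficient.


Given values:
  Z1 = 1069.1 rayl, Z2 = 855.1 rayl
Formula: R = (Z2 - Z1) / (Z2 + Z1)
Numerator: Z2 - Z1 = 855.1 - 1069.1 = -214.0
Denominator: Z2 + Z1 = 855.1 + 1069.1 = 1924.2
R = -214.0 / 1924.2 = -0.1112

-0.1112


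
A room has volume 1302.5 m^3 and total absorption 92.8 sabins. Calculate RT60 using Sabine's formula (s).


Given values:
  V = 1302.5 m^3
  A = 92.8 sabins
Formula: RT60 = 0.161 * V / A
Numerator: 0.161 * 1302.5 = 209.7025
RT60 = 209.7025 / 92.8 = 2.26

2.26 s


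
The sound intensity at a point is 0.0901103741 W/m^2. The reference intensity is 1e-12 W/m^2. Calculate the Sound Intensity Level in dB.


Given values:
  I = 0.0901103741 W/m^2
  I_ref = 1e-12 W/m^2
Formula: SIL = 10 * log10(I / I_ref)
Compute ratio: I / I_ref = 90110374100
Compute log10: log10(90110374100) = 10.954775
Multiply: SIL = 10 * 10.954775 = 109.55

109.55 dB


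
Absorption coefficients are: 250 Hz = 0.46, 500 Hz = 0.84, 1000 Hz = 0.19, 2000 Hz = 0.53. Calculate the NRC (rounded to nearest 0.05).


Given values:
  a_250 = 0.46, a_500 = 0.84
  a_1000 = 0.19, a_2000 = 0.53
Formula: NRC = (a250 + a500 + a1000 + a2000) / 4
Sum = 0.46 + 0.84 + 0.19 + 0.53 = 2.02
NRC = 2.02 / 4 = 0.505
Rounded to nearest 0.05: 0.5

0.5


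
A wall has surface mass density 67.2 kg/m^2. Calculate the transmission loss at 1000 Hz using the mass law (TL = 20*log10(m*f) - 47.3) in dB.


Given values:
  m = 67.2 kg/m^2, f = 1000 Hz
Formula: TL = 20 * log10(m * f) - 47.3
Compute m * f = 67.2 * 1000 = 67200.0
Compute log10(67200.0) = 4.827369
Compute 20 * 4.827369 = 96.5474
TL = 96.5474 - 47.3 = 49.25

49.25 dB


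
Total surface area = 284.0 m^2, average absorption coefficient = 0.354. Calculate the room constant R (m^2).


Given values:
  S = 284.0 m^2, alpha = 0.354
Formula: R = S * alpha / (1 - alpha)
Numerator: 284.0 * 0.354 = 100.536
Denominator: 1 - 0.354 = 0.646
R = 100.536 / 0.646 = 155.63

155.63 m^2


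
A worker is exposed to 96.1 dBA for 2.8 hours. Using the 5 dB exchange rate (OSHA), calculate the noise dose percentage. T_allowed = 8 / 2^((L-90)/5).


Given values:
  L = 96.1 dBA, T = 2.8 hours
Formula: T_allowed = 8 / 2^((L - 90) / 5)
Compute exponent: (96.1 - 90) / 5 = 1.22
Compute 2^(1.22) = 2.329467
T_allowed = 8 / 2.329467 = 3.434262 hours
Dose = (T / T_allowed) * 100
Dose = (2.8 / 3.434262) * 100 = 81.53

81.53 %


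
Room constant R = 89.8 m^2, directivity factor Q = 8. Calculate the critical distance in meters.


Given values:
  R = 89.8 m^2, Q = 8
Formula: d_c = 0.141 * sqrt(Q * R)
Compute Q * R = 8 * 89.8 = 718.4
Compute sqrt(718.4) = 26.803
d_c = 0.141 * 26.803 = 3.779

3.779 m


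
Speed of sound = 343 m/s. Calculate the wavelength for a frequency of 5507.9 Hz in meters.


Given values:
  c = 343 m/s, f = 5507.9 Hz
Formula: lambda = c / f
lambda = 343 / 5507.9
lambda = 0.0623

0.0623 m


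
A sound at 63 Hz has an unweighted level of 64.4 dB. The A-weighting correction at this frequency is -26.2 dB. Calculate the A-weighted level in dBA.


Given values:
  SPL = 64.4 dB
  A-weighting at 63 Hz = -26.2 dB
Formula: L_A = SPL + A_weight
L_A = 64.4 + (-26.2)
L_A = 38.2

38.2 dBA


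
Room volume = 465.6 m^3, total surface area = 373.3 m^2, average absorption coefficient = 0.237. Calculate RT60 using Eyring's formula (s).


Given values:
  V = 465.6 m^3, S = 373.3 m^2, alpha = 0.237
Formula: RT60 = 0.161 * V / (-S * ln(1 - alpha))
Compute ln(1 - 0.237) = ln(0.763) = -0.270497
Denominator: -373.3 * -0.270497 = 100.9765
Numerator: 0.161 * 465.6 = 74.9616
RT60 = 74.9616 / 100.9765 = 0.742

0.742 s


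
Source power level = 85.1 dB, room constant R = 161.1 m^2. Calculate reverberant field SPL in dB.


Given values:
  Lw = 85.1 dB, R = 161.1 m^2
Formula: SPL = Lw + 10 * log10(4 / R)
Compute 4 / R = 4 / 161.1 = 0.024829
Compute 10 * log10(0.024829) = -16.0504
SPL = 85.1 + (-16.0504) = 69.05

69.05 dB


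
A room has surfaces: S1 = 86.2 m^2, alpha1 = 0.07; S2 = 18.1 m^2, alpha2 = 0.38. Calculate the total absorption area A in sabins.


Given surfaces:
  Surface 1: 86.2 * 0.07 = 6.034
  Surface 2: 18.1 * 0.38 = 6.878
Formula: A = sum(Si * alpha_i)
A = 6.034 + 6.878
A = 12.91

12.91 sabins


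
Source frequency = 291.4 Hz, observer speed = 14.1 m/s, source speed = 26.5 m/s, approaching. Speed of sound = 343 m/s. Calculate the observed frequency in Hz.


Given values:
  f_s = 291.4 Hz, v_o = 14.1 m/s, v_s = 26.5 m/s
  Direction: approaching
Formula: f_o = f_s * (c + v_o) / (c - v_s)
Numerator: c + v_o = 343 + 14.1 = 357.1
Denominator: c - v_s = 343 - 26.5 = 316.5
f_o = 291.4 * 357.1 / 316.5 = 328.78

328.78 Hz


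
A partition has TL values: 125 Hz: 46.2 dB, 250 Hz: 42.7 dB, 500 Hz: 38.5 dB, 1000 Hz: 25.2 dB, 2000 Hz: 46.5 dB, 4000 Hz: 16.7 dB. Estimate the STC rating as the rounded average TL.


Given TL values at each frequency:
  125 Hz: 46.2 dB
  250 Hz: 42.7 dB
  500 Hz: 38.5 dB
  1000 Hz: 25.2 dB
  2000 Hz: 46.5 dB
  4000 Hz: 16.7 dB
Formula: STC ~ round(average of TL values)
Sum = 46.2 + 42.7 + 38.5 + 25.2 + 46.5 + 16.7 = 215.8
Average = 215.8 / 6 = 35.97
Rounded: 36

36


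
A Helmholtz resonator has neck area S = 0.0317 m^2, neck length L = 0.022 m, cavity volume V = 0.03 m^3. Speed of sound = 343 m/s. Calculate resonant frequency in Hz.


Given values:
  S = 0.0317 m^2, L = 0.022 m, V = 0.03 m^3, c = 343 m/s
Formula: f = (c / (2*pi)) * sqrt(S / (V * L))
Compute V * L = 0.03 * 0.022 = 0.00066
Compute S / (V * L) = 0.0317 / 0.00066 = 48.0303
Compute sqrt(48.0303) = 6.93039
Compute c / (2*pi) = 343 / 6.283185 = 54.590148
f = 54.590148 * 6.93039 = 378.33

378.33 Hz


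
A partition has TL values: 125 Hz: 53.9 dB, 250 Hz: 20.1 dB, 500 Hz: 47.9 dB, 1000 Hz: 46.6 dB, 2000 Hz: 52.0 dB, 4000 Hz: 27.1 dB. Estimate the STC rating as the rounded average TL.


Given TL values at each frequency:
  125 Hz: 53.9 dB
  250 Hz: 20.1 dB
  500 Hz: 47.9 dB
  1000 Hz: 46.6 dB
  2000 Hz: 52.0 dB
  4000 Hz: 27.1 dB
Formula: STC ~ round(average of TL values)
Sum = 53.9 + 20.1 + 47.9 + 46.6 + 52.0 + 27.1 = 247.6
Average = 247.6 / 6 = 41.27
Rounded: 41

41


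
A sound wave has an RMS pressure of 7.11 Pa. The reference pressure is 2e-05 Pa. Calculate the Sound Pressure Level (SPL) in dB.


Given values:
  p = 7.11 Pa
  p_ref = 2e-05 Pa
Formula: SPL = 20 * log10(p / p_ref)
Compute ratio: p / p_ref = 7.11 / 2e-05 = 355500
Compute log10: log10(355500) = 5.55084
Multiply: SPL = 20 * 5.55084 = 111.02

111.02 dB


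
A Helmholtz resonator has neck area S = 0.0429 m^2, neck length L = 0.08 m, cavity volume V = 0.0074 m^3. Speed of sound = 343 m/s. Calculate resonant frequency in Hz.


Given values:
  S = 0.0429 m^2, L = 0.08 m, V = 0.0074 m^3, c = 343 m/s
Formula: f = (c / (2*pi)) * sqrt(S / (V * L))
Compute V * L = 0.0074 * 0.08 = 0.000592
Compute S / (V * L) = 0.0429 / 0.000592 = 72.4662
Compute sqrt(72.4662) = 8.512708
Compute c / (2*pi) = 343 / 6.283185 = 54.590148
f = 54.590148 * 8.512708 = 464.71

464.71 Hz


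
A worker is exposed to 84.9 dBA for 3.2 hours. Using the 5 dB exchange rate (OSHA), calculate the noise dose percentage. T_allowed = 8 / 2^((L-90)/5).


Given values:
  L = 84.9 dBA, T = 3.2 hours
Formula: T_allowed = 8 / 2^((L - 90) / 5)
Compute exponent: (84.9 - 90) / 5 = -1.02
Compute 2^(-1.02) = 0.493116
T_allowed = 8 / 0.493116 = 16.223363 hours
Dose = (T / T_allowed) * 100
Dose = (3.2 / 16.223363) * 100 = 19.72

19.72 %


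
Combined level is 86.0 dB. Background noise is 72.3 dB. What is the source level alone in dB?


Given values:
  L_total = 86.0 dB, L_bg = 72.3 dB
Formula: L_source = 10 * log10(10^(L_total/10) - 10^(L_bg/10))
Convert to linear:
  10^(86.0/10) = 398107170.5535
  10^(72.3/10) = 16982436.5246
Difference: 398107170.5535 - 16982436.5246 = 381124734.0289
L_source = 10 * log10(381124734.0289) = 85.81

85.81 dB


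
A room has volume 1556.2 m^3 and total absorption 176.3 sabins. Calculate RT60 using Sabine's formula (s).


Given values:
  V = 1556.2 m^3
  A = 176.3 sabins
Formula: RT60 = 0.161 * V / A
Numerator: 0.161 * 1556.2 = 250.5482
RT60 = 250.5482 / 176.3 = 1.421

1.421 s


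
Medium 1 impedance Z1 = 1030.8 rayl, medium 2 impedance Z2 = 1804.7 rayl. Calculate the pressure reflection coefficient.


Given values:
  Z1 = 1030.8 rayl, Z2 = 1804.7 rayl
Formula: R = (Z2 - Z1) / (Z2 + Z1)
Numerator: Z2 - Z1 = 1804.7 - 1030.8 = 773.9
Denominator: Z2 + Z1 = 1804.7 + 1030.8 = 2835.5
R = 773.9 / 2835.5 = 0.2729

0.2729


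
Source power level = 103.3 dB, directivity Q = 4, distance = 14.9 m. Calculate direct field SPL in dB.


Given values:
  Lw = 103.3 dB, Q = 4, r = 14.9 m
Formula: SPL = Lw + 10 * log10(Q / (4 * pi * r^2))
Compute 4 * pi * r^2 = 4 * pi * 14.9^2 = 2789.8599
Compute Q / denom = 4 / 2789.8599 = 0.00143376
Compute 10 * log10(0.00143376) = -28.4352
SPL = 103.3 + (-28.4352) = 74.86

74.86 dB


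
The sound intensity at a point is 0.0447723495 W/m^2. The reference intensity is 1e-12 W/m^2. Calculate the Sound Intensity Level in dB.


Given values:
  I = 0.0447723495 W/m^2
  I_ref = 1e-12 W/m^2
Formula: SIL = 10 * log10(I / I_ref)
Compute ratio: I / I_ref = 44772349500
Compute log10: log10(44772349500) = 10.65101
Multiply: SIL = 10 * 10.65101 = 106.51

106.51 dB


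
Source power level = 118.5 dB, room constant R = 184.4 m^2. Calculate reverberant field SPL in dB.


Given values:
  Lw = 118.5 dB, R = 184.4 m^2
Formula: SPL = Lw + 10 * log10(4 / R)
Compute 4 / R = 4 / 184.4 = 0.021692
Compute 10 * log10(0.021692) = -16.637
SPL = 118.5 + (-16.637) = 101.86

101.86 dB


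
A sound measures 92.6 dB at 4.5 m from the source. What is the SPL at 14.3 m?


Given values:
  SPL1 = 92.6 dB, r1 = 4.5 m, r2 = 14.3 m
Formula: SPL2 = SPL1 - 20 * log10(r2 / r1)
Compute ratio: r2 / r1 = 14.3 / 4.5 = 3.1778
Compute log10: log10(3.1778) = 0.502127
Compute drop: 20 * 0.502127 = 10.0425
SPL2 = 92.6 - 10.0425 = 82.56

82.56 dB


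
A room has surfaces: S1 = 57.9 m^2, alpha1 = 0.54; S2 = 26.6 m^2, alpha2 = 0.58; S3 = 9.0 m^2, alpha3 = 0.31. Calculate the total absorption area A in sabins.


Given surfaces:
  Surface 1: 57.9 * 0.54 = 31.266
  Surface 2: 26.6 * 0.58 = 15.428
  Surface 3: 9.0 * 0.31 = 2.79
Formula: A = sum(Si * alpha_i)
A = 31.266 + 15.428 + 2.79
A = 49.48

49.48 sabins


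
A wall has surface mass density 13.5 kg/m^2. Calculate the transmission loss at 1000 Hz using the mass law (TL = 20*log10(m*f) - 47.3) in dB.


Given values:
  m = 13.5 kg/m^2, f = 1000 Hz
Formula: TL = 20 * log10(m * f) - 47.3
Compute m * f = 13.5 * 1000 = 13500.0
Compute log10(13500.0) = 4.130334
Compute 20 * 4.130334 = 82.6067
TL = 82.6067 - 47.3 = 35.31

35.31 dB


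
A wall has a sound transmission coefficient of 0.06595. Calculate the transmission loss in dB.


Given values:
  tau = 0.06595
Formula: TL = 10 * log10(1 / tau)
Compute 1 / tau = 1 / 0.06595 = 15.163
Compute log10(15.163) = 1.180785
TL = 10 * 1.180785 = 11.81

11.81 dB


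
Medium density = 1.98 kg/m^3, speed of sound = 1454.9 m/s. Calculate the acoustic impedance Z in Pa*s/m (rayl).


Given values:
  rho = 1.98 kg/m^3
  c = 1454.9 m/s
Formula: Z = rho * c
Z = 1.98 * 1454.9
Z = 2880.7

2880.7 rayl


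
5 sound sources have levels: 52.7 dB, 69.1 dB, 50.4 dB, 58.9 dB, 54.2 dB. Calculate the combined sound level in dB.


Formula: L_total = 10 * log10( sum(10^(Li/10)) )
  Source 1: 10^(52.7/10) = 186208.7137
  Source 2: 10^(69.1/10) = 8128305.1616
  Source 3: 10^(50.4/10) = 109647.8196
  Source 4: 10^(58.9/10) = 776247.1166
  Source 5: 10^(54.2/10) = 263026.7992
Sum of linear values = 9463435.6107
L_total = 10 * log10(9463435.6107) = 69.76

69.76 dB


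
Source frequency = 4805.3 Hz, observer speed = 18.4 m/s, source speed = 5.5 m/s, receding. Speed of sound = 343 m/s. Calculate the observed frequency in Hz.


Given values:
  f_s = 4805.3 Hz, v_o = 18.4 m/s, v_s = 5.5 m/s
  Direction: receding
Formula: f_o = f_s * (c - v_o) / (c + v_s)
Numerator: c - v_o = 343 - 18.4 = 324.6
Denominator: c + v_s = 343 + 5.5 = 348.5
f_o = 4805.3 * 324.6 / 348.5 = 4475.75

4475.75 Hz


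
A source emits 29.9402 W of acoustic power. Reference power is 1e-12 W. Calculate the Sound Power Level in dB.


Given values:
  W = 29.9402 W
  W_ref = 1e-12 W
Formula: SWL = 10 * log10(W / W_ref)
Compute ratio: W / W_ref = 29940200000000
Compute log10: log10(29940200000000) = 13.476255
Multiply: SWL = 10 * 13.476255 = 134.76

134.76 dB


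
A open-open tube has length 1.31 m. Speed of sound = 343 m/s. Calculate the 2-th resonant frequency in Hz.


Given values:
  Tube type: open-open, L = 1.31 m, c = 343 m/s, n = 2
Formula: f_n = n * c / (2 * L)
Compute 2 * L = 2 * 1.31 = 2.62
f = 2 * 343 / 2.62
f = 261.83

261.83 Hz


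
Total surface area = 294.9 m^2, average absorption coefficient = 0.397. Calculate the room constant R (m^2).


Given values:
  S = 294.9 m^2, alpha = 0.397
Formula: R = S * alpha / (1 - alpha)
Numerator: 294.9 * 0.397 = 117.0753
Denominator: 1 - 0.397 = 0.603
R = 117.0753 / 0.603 = 194.15

194.15 m^2


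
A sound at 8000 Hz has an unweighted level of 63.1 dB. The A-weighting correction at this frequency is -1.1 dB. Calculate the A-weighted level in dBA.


Given values:
  SPL = 63.1 dB
  A-weighting at 8000 Hz = -1.1 dB
Formula: L_A = SPL + A_weight
L_A = 63.1 + (-1.1)
L_A = 62.0

62.0 dBA


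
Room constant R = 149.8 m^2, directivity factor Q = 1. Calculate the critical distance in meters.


Given values:
  R = 149.8 m^2, Q = 1
Formula: d_c = 0.141 * sqrt(Q * R)
Compute Q * R = 1 * 149.8 = 149.8
Compute sqrt(149.8) = 12.2393
d_c = 0.141 * 12.2393 = 1.726

1.726 m


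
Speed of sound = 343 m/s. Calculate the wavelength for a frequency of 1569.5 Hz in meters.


Given values:
  c = 343 m/s, f = 1569.5 Hz
Formula: lambda = c / f
lambda = 343 / 1569.5
lambda = 0.2185

0.2185 m


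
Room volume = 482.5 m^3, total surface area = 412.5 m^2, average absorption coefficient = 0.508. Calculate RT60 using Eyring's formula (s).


Given values:
  V = 482.5 m^3, S = 412.5 m^2, alpha = 0.508
Formula: RT60 = 0.161 * V / (-S * ln(1 - alpha))
Compute ln(1 - 0.508) = ln(0.492) = -0.709277
Denominator: -412.5 * -0.709277 = 292.5768
Numerator: 0.161 * 482.5 = 77.6825
RT60 = 77.6825 / 292.5768 = 0.266

0.266 s


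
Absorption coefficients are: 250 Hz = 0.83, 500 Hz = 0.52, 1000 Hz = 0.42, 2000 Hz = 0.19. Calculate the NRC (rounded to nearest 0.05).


Given values:
  a_250 = 0.83, a_500 = 0.52
  a_1000 = 0.42, a_2000 = 0.19
Formula: NRC = (a250 + a500 + a1000 + a2000) / 4
Sum = 0.83 + 0.52 + 0.42 + 0.19 = 1.96
NRC = 1.96 / 4 = 0.49
Rounded to nearest 0.05: 0.5

0.5


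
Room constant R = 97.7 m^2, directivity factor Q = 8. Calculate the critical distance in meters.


Given values:
  R = 97.7 m^2, Q = 8
Formula: d_c = 0.141 * sqrt(Q * R)
Compute Q * R = 8 * 97.7 = 781.6
Compute sqrt(781.6) = 27.9571
d_c = 0.141 * 27.9571 = 3.942

3.942 m


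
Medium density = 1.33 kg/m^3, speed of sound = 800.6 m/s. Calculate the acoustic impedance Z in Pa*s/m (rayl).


Given values:
  rho = 1.33 kg/m^3
  c = 800.6 m/s
Formula: Z = rho * c
Z = 1.33 * 800.6
Z = 1064.8

1064.8 rayl


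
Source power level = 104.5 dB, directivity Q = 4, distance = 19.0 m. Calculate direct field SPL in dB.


Given values:
  Lw = 104.5 dB, Q = 4, r = 19.0 m
Formula: SPL = Lw + 10 * log10(Q / (4 * pi * r^2))
Compute 4 * pi * r^2 = 4 * pi * 19.0^2 = 4536.4598
Compute Q / denom = 4 / 4536.4598 = 0.00088174
Compute 10 * log10(0.00088174) = -30.5466
SPL = 104.5 + (-30.5466) = 73.95

73.95 dB


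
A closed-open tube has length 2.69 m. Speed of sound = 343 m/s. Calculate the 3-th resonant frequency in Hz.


Given values:
  Tube type: closed-open, L = 2.69 m, c = 343 m/s, n = 3
Formula: f_n = (2n - 1) * c / (4 * L)
Compute 2n - 1 = 2*3 - 1 = 5
Compute 4 * L = 4 * 2.69 = 10.76
f = 5 * 343 / 10.76
f = 159.39

159.39 Hz


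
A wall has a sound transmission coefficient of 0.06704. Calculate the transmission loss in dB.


Given values:
  tau = 0.06704
Formula: TL = 10 * log10(1 / tau)
Compute 1 / tau = 1 / 0.06704 = 14.9165
Compute log10(14.9165) = 1.173667
TL = 10 * 1.173667 = 11.74

11.74 dB


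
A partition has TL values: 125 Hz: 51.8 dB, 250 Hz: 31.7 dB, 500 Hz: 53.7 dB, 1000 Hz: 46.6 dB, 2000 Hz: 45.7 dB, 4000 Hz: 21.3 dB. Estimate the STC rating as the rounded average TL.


Given TL values at each frequency:
  125 Hz: 51.8 dB
  250 Hz: 31.7 dB
  500 Hz: 53.7 dB
  1000 Hz: 46.6 dB
  2000 Hz: 45.7 dB
  4000 Hz: 21.3 dB
Formula: STC ~ round(average of TL values)
Sum = 51.8 + 31.7 + 53.7 + 46.6 + 45.7 + 21.3 = 250.8
Average = 250.8 / 6 = 41.8
Rounded: 42

42


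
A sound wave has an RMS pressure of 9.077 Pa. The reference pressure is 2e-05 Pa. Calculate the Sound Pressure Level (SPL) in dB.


Given values:
  p = 9.077 Pa
  p_ref = 2e-05 Pa
Formula: SPL = 20 * log10(p / p_ref)
Compute ratio: p / p_ref = 9.077 / 2e-05 = 453850
Compute log10: log10(453850) = 5.656912
Multiply: SPL = 20 * 5.656912 = 113.14

113.14 dB


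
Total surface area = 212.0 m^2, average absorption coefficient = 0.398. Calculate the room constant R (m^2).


Given values:
  S = 212.0 m^2, alpha = 0.398
Formula: R = S * alpha / (1 - alpha)
Numerator: 212.0 * 0.398 = 84.376
Denominator: 1 - 0.398 = 0.602
R = 84.376 / 0.602 = 140.16

140.16 m^2


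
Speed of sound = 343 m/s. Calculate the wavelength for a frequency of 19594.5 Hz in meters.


Given values:
  c = 343 m/s, f = 19594.5 Hz
Formula: lambda = c / f
lambda = 343 / 19594.5
lambda = 0.0175

0.0175 m


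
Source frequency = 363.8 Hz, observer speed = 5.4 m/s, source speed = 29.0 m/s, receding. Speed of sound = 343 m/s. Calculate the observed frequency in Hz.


Given values:
  f_s = 363.8 Hz, v_o = 5.4 m/s, v_s = 29.0 m/s
  Direction: receding
Formula: f_o = f_s * (c - v_o) / (c + v_s)
Numerator: c - v_o = 343 - 5.4 = 337.6
Denominator: c + v_s = 343 + 29.0 = 372.0
f_o = 363.8 * 337.6 / 372.0 = 330.16

330.16 Hz


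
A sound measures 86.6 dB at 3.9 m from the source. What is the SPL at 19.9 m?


Given values:
  SPL1 = 86.6 dB, r1 = 3.9 m, r2 = 19.9 m
Formula: SPL2 = SPL1 - 20 * log10(r2 / r1)
Compute ratio: r2 / r1 = 19.9 / 3.9 = 5.1026
Compute log10: log10(5.1026) = 0.707792
Compute drop: 20 * 0.707792 = 14.1558
SPL2 = 86.6 - 14.1558 = 72.44

72.44 dB


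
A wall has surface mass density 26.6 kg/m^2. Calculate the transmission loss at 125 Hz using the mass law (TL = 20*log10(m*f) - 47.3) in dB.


Given values:
  m = 26.6 kg/m^2, f = 125 Hz
Formula: TL = 20 * log10(m * f) - 47.3
Compute m * f = 26.6 * 125 = 3325.0
Compute log10(3325.0) = 3.521792
Compute 20 * 3.521792 = 70.4358
TL = 70.4358 - 47.3 = 23.14

23.14 dB


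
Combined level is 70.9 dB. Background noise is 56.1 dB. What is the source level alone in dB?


Given values:
  L_total = 70.9 dB, L_bg = 56.1 dB
Formula: L_source = 10 * log10(10^(L_total/10) - 10^(L_bg/10))
Convert to linear:
  10^(70.9/10) = 12302687.7081
  10^(56.1/10) = 407380.2778
Difference: 12302687.7081 - 407380.2778 = 11895307.4303
L_source = 10 * log10(11895307.4303) = 70.75

70.75 dB


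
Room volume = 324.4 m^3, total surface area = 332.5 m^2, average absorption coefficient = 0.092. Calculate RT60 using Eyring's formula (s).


Given values:
  V = 324.4 m^3, S = 332.5 m^2, alpha = 0.092
Formula: RT60 = 0.161 * V / (-S * ln(1 - alpha))
Compute ln(1 - 0.092) = ln(0.908) = -0.096511
Denominator: -332.5 * -0.096511 = 32.0899
Numerator: 0.161 * 324.4 = 52.2284
RT60 = 52.2284 / 32.0899 = 1.628

1.628 s


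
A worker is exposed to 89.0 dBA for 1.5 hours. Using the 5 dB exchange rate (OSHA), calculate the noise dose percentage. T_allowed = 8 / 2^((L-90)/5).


Given values:
  L = 89.0 dBA, T = 1.5 hours
Formula: T_allowed = 8 / 2^((L - 90) / 5)
Compute exponent: (89.0 - 90) / 5 = -0.2
Compute 2^(-0.2) = 0.870551
T_allowed = 8 / 0.870551 = 9.189582 hours
Dose = (T / T_allowed) * 100
Dose = (1.5 / 9.189582) * 100 = 16.32

16.32 %


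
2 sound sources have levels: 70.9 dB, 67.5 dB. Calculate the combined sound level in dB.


Formula: L_total = 10 * log10( sum(10^(Li/10)) )
  Source 1: 10^(70.9/10) = 12302687.7081
  Source 2: 10^(67.5/10) = 5623413.2519
Sum of linear values = 17926100.96
L_total = 10 * log10(17926100.96) = 72.53

72.53 dB


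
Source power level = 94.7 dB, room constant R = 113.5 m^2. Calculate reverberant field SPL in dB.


Given values:
  Lw = 94.7 dB, R = 113.5 m^2
Formula: SPL = Lw + 10 * log10(4 / R)
Compute 4 / R = 4 / 113.5 = 0.035242
Compute 10 * log10(0.035242) = -14.5294
SPL = 94.7 + (-14.5294) = 80.17

80.17 dB


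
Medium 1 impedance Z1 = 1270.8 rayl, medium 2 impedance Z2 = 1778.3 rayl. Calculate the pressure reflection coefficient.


Given values:
  Z1 = 1270.8 rayl, Z2 = 1778.3 rayl
Formula: R = (Z2 - Z1) / (Z2 + Z1)
Numerator: Z2 - Z1 = 1778.3 - 1270.8 = 507.5
Denominator: Z2 + Z1 = 1778.3 + 1270.8 = 3049.1
R = 507.5 / 3049.1 = 0.1664

0.1664


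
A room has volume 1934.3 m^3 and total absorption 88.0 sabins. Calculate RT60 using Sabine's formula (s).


Given values:
  V = 1934.3 m^3
  A = 88.0 sabins
Formula: RT60 = 0.161 * V / A
Numerator: 0.161 * 1934.3 = 311.4223
RT60 = 311.4223 / 88.0 = 3.539

3.539 s


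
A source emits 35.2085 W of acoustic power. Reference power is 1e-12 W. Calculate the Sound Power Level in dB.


Given values:
  W = 35.2085 W
  W_ref = 1e-12 W
Formula: SWL = 10 * log10(W / W_ref)
Compute ratio: W / W_ref = 35208500000000
Compute log10: log10(35208500000000) = 13.546648
Multiply: SWL = 10 * 13.546648 = 135.47

135.47 dB


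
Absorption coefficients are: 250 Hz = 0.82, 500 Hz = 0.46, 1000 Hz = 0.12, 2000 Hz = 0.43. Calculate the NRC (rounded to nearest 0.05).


Given values:
  a_250 = 0.82, a_500 = 0.46
  a_1000 = 0.12, a_2000 = 0.43
Formula: NRC = (a250 + a500 + a1000 + a2000) / 4
Sum = 0.82 + 0.46 + 0.12 + 0.43 = 1.83
NRC = 1.83 / 4 = 0.4575
Rounded to nearest 0.05: 0.45

0.45


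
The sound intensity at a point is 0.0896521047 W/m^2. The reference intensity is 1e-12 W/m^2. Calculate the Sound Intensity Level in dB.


Given values:
  I = 0.0896521047 W/m^2
  I_ref = 1e-12 W/m^2
Formula: SIL = 10 * log10(I / I_ref)
Compute ratio: I / I_ref = 89652104700
Compute log10: log10(89652104700) = 10.95256
Multiply: SIL = 10 * 10.95256 = 109.53

109.53 dB


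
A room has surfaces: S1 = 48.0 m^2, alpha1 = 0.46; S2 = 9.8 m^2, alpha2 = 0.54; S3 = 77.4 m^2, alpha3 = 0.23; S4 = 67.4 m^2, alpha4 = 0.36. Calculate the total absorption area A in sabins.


Given surfaces:
  Surface 1: 48.0 * 0.46 = 22.08
  Surface 2: 9.8 * 0.54 = 5.292
  Surface 3: 77.4 * 0.23 = 17.802
  Surface 4: 67.4 * 0.36 = 24.264
Formula: A = sum(Si * alpha_i)
A = 22.08 + 5.292 + 17.802 + 24.264
A = 69.44

69.44 sabins


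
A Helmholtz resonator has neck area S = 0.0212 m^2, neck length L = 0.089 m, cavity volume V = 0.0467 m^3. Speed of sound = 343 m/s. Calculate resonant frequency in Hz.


Given values:
  S = 0.0212 m^2, L = 0.089 m, V = 0.0467 m^3, c = 343 m/s
Formula: f = (c / (2*pi)) * sqrt(S / (V * L))
Compute V * L = 0.0467 * 0.089 = 0.0041563
Compute S / (V * L) = 0.0212 / 0.0041563 = 5.1007
Compute sqrt(5.1007) = 2.258473
Compute c / (2*pi) = 343 / 6.283185 = 54.590148
f = 54.590148 * 2.258473 = 123.29

123.29 Hz


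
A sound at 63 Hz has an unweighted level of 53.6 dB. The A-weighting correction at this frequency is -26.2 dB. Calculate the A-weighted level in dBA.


Given values:
  SPL = 53.6 dB
  A-weighting at 63 Hz = -26.2 dB
Formula: L_A = SPL + A_weight
L_A = 53.6 + (-26.2)
L_A = 27.4

27.4 dBA


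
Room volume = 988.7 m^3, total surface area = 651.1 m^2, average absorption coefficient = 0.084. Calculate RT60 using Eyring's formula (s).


Given values:
  V = 988.7 m^3, S = 651.1 m^2, alpha = 0.084
Formula: RT60 = 0.161 * V / (-S * ln(1 - alpha))
Compute ln(1 - 0.084) = ln(0.916) = -0.087739
Denominator: -651.1 * -0.087739 = 57.1269
Numerator: 0.161 * 988.7 = 159.1807
RT60 = 159.1807 / 57.1269 = 2.786

2.786 s


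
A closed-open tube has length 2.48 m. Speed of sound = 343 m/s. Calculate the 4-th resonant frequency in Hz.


Given values:
  Tube type: closed-open, L = 2.48 m, c = 343 m/s, n = 4
Formula: f_n = (2n - 1) * c / (4 * L)
Compute 2n - 1 = 2*4 - 1 = 7
Compute 4 * L = 4 * 2.48 = 9.92
f = 7 * 343 / 9.92
f = 242.04

242.04 Hz


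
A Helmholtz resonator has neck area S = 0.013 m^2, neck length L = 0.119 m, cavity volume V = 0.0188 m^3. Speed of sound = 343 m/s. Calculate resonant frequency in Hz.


Given values:
  S = 0.013 m^2, L = 0.119 m, V = 0.0188 m^3, c = 343 m/s
Formula: f = (c / (2*pi)) * sqrt(S / (V * L))
Compute V * L = 0.0188 * 0.119 = 0.0022372
Compute S / (V * L) = 0.013 / 0.0022372 = 5.8108
Compute sqrt(5.8108) = 2.41056
Compute c / (2*pi) = 343 / 6.283185 = 54.590148
f = 54.590148 * 2.41056 = 131.59

131.59 Hz


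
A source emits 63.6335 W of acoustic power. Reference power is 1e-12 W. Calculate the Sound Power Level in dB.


Given values:
  W = 63.6335 W
  W_ref = 1e-12 W
Formula: SWL = 10 * log10(W / W_ref)
Compute ratio: W / W_ref = 63633500000000
Compute log10: log10(63633500000000) = 13.803686
Multiply: SWL = 10 * 13.803686 = 138.04

138.04 dB


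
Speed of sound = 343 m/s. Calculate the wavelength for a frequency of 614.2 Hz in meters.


Given values:
  c = 343 m/s, f = 614.2 Hz
Formula: lambda = c / f
lambda = 343 / 614.2
lambda = 0.5585

0.5585 m


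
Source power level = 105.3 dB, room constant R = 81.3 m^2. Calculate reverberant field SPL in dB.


Given values:
  Lw = 105.3 dB, R = 81.3 m^2
Formula: SPL = Lw + 10 * log10(4 / R)
Compute 4 / R = 4 / 81.3 = 0.0492
Compute 10 * log10(0.0492) = -13.0803
SPL = 105.3 + (-13.0803) = 92.22

92.22 dB


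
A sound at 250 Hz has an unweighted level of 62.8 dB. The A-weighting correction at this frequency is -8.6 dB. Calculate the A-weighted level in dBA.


Given values:
  SPL = 62.8 dB
  A-weighting at 250 Hz = -8.6 dB
Formula: L_A = SPL + A_weight
L_A = 62.8 + (-8.6)
L_A = 54.2

54.2 dBA


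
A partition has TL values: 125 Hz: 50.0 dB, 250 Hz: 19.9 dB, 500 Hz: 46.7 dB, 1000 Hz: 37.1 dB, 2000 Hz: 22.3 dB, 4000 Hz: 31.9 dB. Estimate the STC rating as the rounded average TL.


Given TL values at each frequency:
  125 Hz: 50.0 dB
  250 Hz: 19.9 dB
  500 Hz: 46.7 dB
  1000 Hz: 37.1 dB
  2000 Hz: 22.3 dB
  4000 Hz: 31.9 dB
Formula: STC ~ round(average of TL values)
Sum = 50.0 + 19.9 + 46.7 + 37.1 + 22.3 + 31.9 = 207.9
Average = 207.9 / 6 = 34.65
Rounded: 35

35


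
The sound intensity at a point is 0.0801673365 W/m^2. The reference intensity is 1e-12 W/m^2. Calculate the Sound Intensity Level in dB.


Given values:
  I = 0.0801673365 W/m^2
  I_ref = 1e-12 W/m^2
Formula: SIL = 10 * log10(I / I_ref)
Compute ratio: I / I_ref = 80167336500
Compute log10: log10(80167336500) = 10.903997
Multiply: SIL = 10 * 10.903997 = 109.04

109.04 dB


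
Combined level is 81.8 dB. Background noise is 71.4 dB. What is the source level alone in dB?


Given values:
  L_total = 81.8 dB, L_bg = 71.4 dB
Formula: L_source = 10 * log10(10^(L_total/10) - 10^(L_bg/10))
Convert to linear:
  10^(81.8/10) = 151356124.8436
  10^(71.4/10) = 13803842.646
Difference: 151356124.8436 - 13803842.646 = 137552282.1976
L_source = 10 * log10(137552282.1976) = 81.38

81.38 dB


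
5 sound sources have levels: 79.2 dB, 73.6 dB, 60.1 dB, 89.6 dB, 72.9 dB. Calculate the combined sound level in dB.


Formula: L_total = 10 * log10( sum(10^(Li/10)) )
  Source 1: 10^(79.2/10) = 83176377.1103
  Source 2: 10^(73.6/10) = 22908676.5277
  Source 3: 10^(60.1/10) = 1023292.9923
  Source 4: 10^(89.6/10) = 912010839.3559
  Source 5: 10^(72.9/10) = 19498445.9976
Sum of linear values = 1038617631.9838
L_total = 10 * log10(1038617631.9838) = 90.16

90.16 dB


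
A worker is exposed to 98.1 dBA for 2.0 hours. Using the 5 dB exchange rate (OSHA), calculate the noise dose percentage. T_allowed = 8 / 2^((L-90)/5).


Given values:
  L = 98.1 dBA, T = 2.0 hours
Formula: T_allowed = 8 / 2^((L - 90) / 5)
Compute exponent: (98.1 - 90) / 5 = 1.62
Compute 2^(1.62) = 3.07375
T_allowed = 8 / 3.07375 = 2.602684 hours
Dose = (T / T_allowed) * 100
Dose = (2.0 / 2.602684) * 100 = 76.84

76.84 %


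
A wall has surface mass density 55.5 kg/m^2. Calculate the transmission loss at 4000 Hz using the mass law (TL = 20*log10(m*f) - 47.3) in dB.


Given values:
  m = 55.5 kg/m^2, f = 4000 Hz
Formula: TL = 20 * log10(m * f) - 47.3
Compute m * f = 55.5 * 4000 = 222000.0
Compute log10(222000.0) = 5.346353
Compute 20 * 5.346353 = 106.9271
TL = 106.9271 - 47.3 = 59.63

59.63 dB
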